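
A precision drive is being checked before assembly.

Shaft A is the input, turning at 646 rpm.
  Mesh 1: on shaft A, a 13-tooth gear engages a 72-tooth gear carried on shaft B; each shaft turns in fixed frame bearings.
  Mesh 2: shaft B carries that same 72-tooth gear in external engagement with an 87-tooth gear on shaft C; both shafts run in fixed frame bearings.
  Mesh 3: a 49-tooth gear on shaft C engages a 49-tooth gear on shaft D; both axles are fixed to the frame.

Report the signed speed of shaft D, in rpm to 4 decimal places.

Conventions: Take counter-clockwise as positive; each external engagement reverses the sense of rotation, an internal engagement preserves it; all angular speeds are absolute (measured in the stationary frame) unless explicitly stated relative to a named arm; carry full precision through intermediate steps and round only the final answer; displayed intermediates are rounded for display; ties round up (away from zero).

-96.5287 rpm

class = fixed-axis compound train [3 meshes; 3 ratios multiply, 3 sense flips]
mesh 1 [13T→72T]: ω = 646.0000×13/72 = 116.6389 rpm, sense flips to −
mesh 2 [72T→87T]: ω = 116.6389×72/87 = 96.5287 rpm, sense flips to +
mesh 3 [49T→49T]: ω = 96.5287×49/49 = 96.5287 rpm, sense flips to −
signed output speed = -96.5287 rpm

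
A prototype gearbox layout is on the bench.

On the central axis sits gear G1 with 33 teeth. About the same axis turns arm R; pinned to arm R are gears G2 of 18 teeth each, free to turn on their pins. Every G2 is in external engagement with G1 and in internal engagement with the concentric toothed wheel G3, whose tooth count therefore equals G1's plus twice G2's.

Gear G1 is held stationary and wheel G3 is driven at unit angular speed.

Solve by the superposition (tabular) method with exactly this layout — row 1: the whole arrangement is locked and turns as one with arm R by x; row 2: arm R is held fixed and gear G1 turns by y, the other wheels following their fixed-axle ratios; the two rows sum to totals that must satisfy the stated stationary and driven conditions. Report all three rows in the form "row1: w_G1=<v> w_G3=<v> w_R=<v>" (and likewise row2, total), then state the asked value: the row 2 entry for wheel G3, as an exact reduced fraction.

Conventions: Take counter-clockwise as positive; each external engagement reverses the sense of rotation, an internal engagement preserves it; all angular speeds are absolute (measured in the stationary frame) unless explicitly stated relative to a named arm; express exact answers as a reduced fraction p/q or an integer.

row1: w_G1=23/34 w_G3=23/34 w_R=23/34
row2: w_G1=-23/34 w_G3=11/34 w_R=0
total: w_G1=0 w_G3=1 w_R=23/34
asked value: 11/34

class = planetary set [G3 = 33+2·18 = 69; Willis about the carrier]
superposition row 1 [locked train]: every member turns x
row 2 (arm held, sun turns y): ω_ring = −(33/69)·y, ω_arm = 0
boundary: total ω_sun = x + y = 0 and total ω_ring = x − (33/69)·y = 1  ⇒  y = -23/34, x = 23/34
row 2 ring = −(33/69)·(-23/34) = 11/34
totals (row 1 + row 2): sun 23/34 + (-23/34) = 0, ring 23/34 + 11/34 = 1, arm 23/34 + 0 = 23/34
asked cell (row2, ring) = 11/34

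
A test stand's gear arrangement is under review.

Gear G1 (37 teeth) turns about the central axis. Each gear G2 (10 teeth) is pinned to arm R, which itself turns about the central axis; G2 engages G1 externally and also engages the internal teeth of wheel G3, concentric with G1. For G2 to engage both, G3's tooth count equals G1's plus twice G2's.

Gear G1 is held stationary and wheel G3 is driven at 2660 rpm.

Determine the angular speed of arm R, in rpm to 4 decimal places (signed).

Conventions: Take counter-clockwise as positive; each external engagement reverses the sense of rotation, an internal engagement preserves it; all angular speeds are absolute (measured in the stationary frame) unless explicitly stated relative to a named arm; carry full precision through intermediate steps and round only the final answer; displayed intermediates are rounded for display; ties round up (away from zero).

+1612.9787 rpm

topology: planetary set — G1 37T / G2 10T / G3 57T, arm = carrier (Willis)
normalise by the input: solve with ω_ring = 1, then scale by 2660 rpm
ring teeth: 37 + 2·10 = 57
37(ω_sun−ω_arm) = −57(ω_ring−ω_arm),  ω_sun = 0, ω_ring = 1
37(0−ω_arm) = −57(1−ω_arm)  ⇒  94·ω_arm = 57  ⇒  ω_arm = 57/94
scale: ω_arm = 57/94 × 2660 rpm = +1612.9787 rpm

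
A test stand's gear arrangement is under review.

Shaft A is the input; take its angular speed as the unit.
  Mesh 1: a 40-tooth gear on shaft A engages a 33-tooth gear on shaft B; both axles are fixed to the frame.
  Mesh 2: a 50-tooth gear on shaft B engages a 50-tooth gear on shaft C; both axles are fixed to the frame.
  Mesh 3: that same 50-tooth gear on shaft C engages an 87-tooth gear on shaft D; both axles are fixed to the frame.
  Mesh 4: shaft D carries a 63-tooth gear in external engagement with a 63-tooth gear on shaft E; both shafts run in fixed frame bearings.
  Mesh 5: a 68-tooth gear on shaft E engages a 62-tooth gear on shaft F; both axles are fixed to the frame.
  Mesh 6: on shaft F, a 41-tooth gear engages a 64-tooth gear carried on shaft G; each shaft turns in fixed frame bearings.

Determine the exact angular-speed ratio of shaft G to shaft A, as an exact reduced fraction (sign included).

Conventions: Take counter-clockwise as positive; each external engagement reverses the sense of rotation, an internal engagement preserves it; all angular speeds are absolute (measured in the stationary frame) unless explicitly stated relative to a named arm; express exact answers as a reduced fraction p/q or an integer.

class = fixed-axis compound train [6 meshes; 6 ratios multiply, 6 sense flips]
mesh 1 [40T→33T]: running ratio 40/33, sense −
mesh 2 [50T→50T]: running ratio 40/33, sense +
mesh 3 [50T→87T]: running ratio 2000/2871, sense −
mesh 4 [63T→63T]: running ratio 2000/2871, sense +
mesh 5 [68T→62T]: running ratio 68000/89001, sense −
mesh 6 [41T→64T]: running ratio 87125/178002, sense +
ω_out/ω_in = 87125/178002

87125/178002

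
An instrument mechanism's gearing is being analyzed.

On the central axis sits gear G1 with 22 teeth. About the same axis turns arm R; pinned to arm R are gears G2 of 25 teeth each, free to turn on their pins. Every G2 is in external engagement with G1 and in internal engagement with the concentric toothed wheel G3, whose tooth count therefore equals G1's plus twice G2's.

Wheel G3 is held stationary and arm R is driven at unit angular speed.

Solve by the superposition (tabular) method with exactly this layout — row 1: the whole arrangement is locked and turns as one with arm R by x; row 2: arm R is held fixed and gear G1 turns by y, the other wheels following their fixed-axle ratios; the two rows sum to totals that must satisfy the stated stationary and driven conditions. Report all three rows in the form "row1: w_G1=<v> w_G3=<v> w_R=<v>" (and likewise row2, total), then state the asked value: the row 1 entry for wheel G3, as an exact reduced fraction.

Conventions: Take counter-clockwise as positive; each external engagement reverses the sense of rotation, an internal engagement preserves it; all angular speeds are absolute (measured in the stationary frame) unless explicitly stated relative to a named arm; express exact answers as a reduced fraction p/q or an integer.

recognized (axles ride arm R): planetary set, 22/25/72 teeth
superposition row 1 [locked train]: every member turns x
superposition row 2 [arm held]: sun y, ring −(22/72)·y, arm 0
boundary: total ω_ring = x − (22/72)·y = 0 and total ω_arm = x = 1  ⇒  y = 36/11, x = 1
row 2 ring = −(22/72)·36/11 = -1
totals (row 1 + row 2): sun 1 + 36/11 = 47/11, ring 1 + (-1) = 0, arm 1 + 0 = 1
asked cell (row1, ring) = 1

row1: w_G1=1 w_G3=1 w_R=1
row2: w_G1=36/11 w_G3=-1 w_R=0
total: w_G1=47/11 w_G3=0 w_R=1
asked value: 1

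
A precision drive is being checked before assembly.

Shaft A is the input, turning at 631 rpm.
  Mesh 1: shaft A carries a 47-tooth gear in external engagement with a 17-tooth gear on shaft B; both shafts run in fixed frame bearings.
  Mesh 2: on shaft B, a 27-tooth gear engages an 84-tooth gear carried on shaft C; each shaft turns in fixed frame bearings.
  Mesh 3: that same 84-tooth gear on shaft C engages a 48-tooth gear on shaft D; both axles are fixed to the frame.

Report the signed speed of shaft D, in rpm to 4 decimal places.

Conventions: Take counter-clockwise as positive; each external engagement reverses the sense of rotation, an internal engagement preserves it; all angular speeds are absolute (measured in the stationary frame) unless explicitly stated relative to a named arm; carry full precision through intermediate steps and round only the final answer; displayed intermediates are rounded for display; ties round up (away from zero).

-981.2978 rpm

class = fixed-axis compound train [3 meshes; 3 ratios multiply, 3 sense flips]
mesh 1 [47T→17T]: ω = 631.0000×47/17 = 1744.5294 rpm, sense flips to −
mesh 2 [27T→84T]: ω = 1744.5294×27/84 = 560.7416 rpm, sense flips to +
mesh 3 [84T→48T]: ω = 560.7416×84/48 = 981.2978 rpm, sense flips to −
signed output speed = -981.2978 rpm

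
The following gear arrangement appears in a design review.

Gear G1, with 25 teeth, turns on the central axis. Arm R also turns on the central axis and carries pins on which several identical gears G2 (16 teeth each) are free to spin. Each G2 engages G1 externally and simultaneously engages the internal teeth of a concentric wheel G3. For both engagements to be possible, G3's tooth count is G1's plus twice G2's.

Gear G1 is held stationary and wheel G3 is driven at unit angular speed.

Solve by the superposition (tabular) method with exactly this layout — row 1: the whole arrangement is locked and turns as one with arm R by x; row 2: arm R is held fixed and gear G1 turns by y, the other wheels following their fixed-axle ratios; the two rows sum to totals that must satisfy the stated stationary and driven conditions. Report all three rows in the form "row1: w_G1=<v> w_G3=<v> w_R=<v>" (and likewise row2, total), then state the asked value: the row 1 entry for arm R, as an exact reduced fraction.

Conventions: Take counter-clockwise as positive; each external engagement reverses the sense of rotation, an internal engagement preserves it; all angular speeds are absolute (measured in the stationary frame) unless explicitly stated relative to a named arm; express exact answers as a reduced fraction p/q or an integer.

row1: w_G1=57/82 w_G3=57/82 w_R=57/82
row2: w_G1=-57/82 w_G3=25/82 w_R=0
total: w_G1=0 w_G3=1 w_R=57/82
asked value: 57/82

planetary set (25T centre, 16T on arm, 57T internal) — Willis relation
row 1: whole set turns with the arm by x
row 2 (arm held, sun turns y): ω_ring = −(25/57)·y, ω_arm = 0
boundary: total ω_sun = x + y = 0 and total ω_ring = x − (25/57)·y = 1  ⇒  y = -57/82, x = 57/82
row 2 ring = −(25/57)·(-57/82) = 25/82
totals (row 1 + row 2): sun 57/82 + (-57/82) = 0, ring 57/82 + 25/82 = 1, arm 57/82 + 0 = 57/82
asked cell (row1, arm) = 57/82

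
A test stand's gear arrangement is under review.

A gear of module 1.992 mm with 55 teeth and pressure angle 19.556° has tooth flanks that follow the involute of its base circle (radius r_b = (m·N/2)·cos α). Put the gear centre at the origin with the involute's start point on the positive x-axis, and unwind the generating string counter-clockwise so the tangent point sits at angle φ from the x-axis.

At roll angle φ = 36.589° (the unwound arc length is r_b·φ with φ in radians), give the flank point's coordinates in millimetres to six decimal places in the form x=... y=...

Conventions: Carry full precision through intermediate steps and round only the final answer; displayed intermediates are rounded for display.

class = single-mesh tooth geometry [base-circle involute, m = 1.992, 55T]
pitch radius r_p = m·N/2 = 1.992·55/2 = 54.780000
base radius r_b = r_p·cos α = 54.780000·cos 19.556° = 51.620004
roll angle φ = 36.589° = 0.63859852 rad
x = r_b·(cos φ + φ·sin φ) = 61.096498
y = r_b·(sin φ − φ·cos φ) = 4.300958

x=61.096498 y=4.300958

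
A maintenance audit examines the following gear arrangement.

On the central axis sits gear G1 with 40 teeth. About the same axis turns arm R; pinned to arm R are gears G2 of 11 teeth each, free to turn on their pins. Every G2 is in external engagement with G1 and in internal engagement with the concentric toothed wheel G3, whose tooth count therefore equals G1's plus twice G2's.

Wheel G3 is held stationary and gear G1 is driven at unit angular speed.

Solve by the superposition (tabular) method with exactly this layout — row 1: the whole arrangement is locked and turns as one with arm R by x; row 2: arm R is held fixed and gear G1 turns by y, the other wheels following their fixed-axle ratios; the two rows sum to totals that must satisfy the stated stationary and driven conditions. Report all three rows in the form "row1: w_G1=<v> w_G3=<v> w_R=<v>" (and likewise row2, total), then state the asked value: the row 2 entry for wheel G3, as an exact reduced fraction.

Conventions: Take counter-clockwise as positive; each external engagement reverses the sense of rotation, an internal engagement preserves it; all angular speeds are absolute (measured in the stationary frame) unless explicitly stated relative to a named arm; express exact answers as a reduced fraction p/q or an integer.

row1: w_G1=20/51 w_G3=20/51 w_R=20/51
row2: w_G1=31/51 w_G3=-20/51 w_R=0
total: w_G1=1 w_G3=0 w_R=20/51
asked value: -20/51

planetary set (40T centre, 11T on arm, 62T internal) — Willis relation
superposition row 1 [locked train]: every member turns x
row 2: sun turns y, ring = −(40/62)·y, arm 0
boundary: total ω_ring = x − (40/62)·y = 0 and total ω_sun = x + y = 1  ⇒  y = 31/51, x = 20/51
row 2 ring = −(40/62)·31/51 = -20/51
totals (row 1 + row 2): sun 20/51 + 31/51 = 1, ring 20/51 + (-20/51) = 0, arm 20/51 + 0 = 20/51
asked cell (row2, ring) = -20/51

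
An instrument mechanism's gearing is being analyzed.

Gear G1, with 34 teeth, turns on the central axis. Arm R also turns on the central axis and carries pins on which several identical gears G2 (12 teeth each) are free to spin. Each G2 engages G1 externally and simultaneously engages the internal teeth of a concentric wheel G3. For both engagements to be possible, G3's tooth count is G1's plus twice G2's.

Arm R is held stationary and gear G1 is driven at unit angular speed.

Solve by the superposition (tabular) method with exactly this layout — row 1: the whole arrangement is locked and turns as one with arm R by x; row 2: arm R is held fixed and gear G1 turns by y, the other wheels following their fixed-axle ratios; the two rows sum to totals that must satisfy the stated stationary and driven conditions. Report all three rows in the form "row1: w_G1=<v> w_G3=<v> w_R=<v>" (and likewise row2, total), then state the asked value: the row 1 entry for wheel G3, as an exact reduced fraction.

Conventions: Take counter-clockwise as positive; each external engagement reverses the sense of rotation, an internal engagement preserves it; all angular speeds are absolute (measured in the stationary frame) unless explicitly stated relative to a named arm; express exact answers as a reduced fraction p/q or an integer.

row1: w_G1=0 w_G3=0 w_R=0
row2: w_G1=1 w_G3=-17/29 w_R=0
total: w_G1=1 w_G3=-17/29 w_R=0
asked value: 0

topology: planetary set — G1 34T / G2 12T / G3 58T, arm = carrier (Willis)
superposition row 1 [locked train]: every member turns x
row 2: sun turns y, ring = −(34/58)·y, arm 0
boundary: total ω_arm = x = 0 and total ω_sun = x + y = 1  ⇒  y = 1, x = 0
row 2 ring = −(34/58)·1 = -17/29
totals (row 1 + row 2): sun 0 + 1 = 1, ring 0 + (-17/29) = -17/29, arm 0 + 0 = 0
asked cell (row1, ring) = 0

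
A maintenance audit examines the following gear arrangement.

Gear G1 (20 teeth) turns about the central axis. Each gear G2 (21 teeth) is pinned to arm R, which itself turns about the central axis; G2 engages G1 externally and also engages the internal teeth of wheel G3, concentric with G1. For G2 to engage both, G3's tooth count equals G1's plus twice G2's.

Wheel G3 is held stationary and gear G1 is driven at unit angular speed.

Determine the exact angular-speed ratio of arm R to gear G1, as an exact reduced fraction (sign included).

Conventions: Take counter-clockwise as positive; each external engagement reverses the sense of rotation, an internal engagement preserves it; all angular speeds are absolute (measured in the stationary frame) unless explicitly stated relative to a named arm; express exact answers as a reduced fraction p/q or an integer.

10/41

planetary set (20T centre, 21T on arm, 62T internal) — Willis relation
ring teeth: 20 + 2·21 = 62
20(ω_sun−ω_arm) = −62(ω_ring−ω_arm),  ω_ring = 0, ω_sun = 1
20(1−ω_arm) = −62(0−ω_arm)  ⇒  82·ω_arm = 20  ⇒  ω_arm = 10/41
ω_out/ω_in = 10/41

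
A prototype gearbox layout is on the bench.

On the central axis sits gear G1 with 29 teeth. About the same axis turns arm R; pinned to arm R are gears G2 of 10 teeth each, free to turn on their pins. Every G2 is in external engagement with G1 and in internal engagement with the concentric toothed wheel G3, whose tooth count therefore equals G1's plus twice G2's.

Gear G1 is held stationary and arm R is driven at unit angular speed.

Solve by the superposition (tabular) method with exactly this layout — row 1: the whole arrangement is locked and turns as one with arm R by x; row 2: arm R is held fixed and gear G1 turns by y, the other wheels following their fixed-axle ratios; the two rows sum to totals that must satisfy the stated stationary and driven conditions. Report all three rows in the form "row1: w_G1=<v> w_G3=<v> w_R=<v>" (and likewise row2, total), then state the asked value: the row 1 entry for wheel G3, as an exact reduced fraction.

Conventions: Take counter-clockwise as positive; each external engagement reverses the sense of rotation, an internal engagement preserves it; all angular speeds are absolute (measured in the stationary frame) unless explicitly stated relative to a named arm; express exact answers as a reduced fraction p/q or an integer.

topology: planetary set — G1 29T / G2 10T / G3 49T, arm = carrier (Willis)
superposition row 1 [locked train]: every member turns x
superposition row 2 [arm held]: sun y, ring −(29/49)·y, arm 0
boundary: total ω_sun = x + y = 0 and total ω_arm = x = 1  ⇒  y = -1, x = 1
row 2 ring = −(29/49)·(-1) = 29/49
totals (row 1 + row 2): sun 1 + (-1) = 0, ring 1 + 29/49 = 78/49, arm 1 + 0 = 1
asked cell (row1, ring) = 1

row1: w_G1=1 w_G3=1 w_R=1
row2: w_G1=-1 w_G3=29/49 w_R=0
total: w_G1=0 w_G3=78/49 w_R=1
asked value: 1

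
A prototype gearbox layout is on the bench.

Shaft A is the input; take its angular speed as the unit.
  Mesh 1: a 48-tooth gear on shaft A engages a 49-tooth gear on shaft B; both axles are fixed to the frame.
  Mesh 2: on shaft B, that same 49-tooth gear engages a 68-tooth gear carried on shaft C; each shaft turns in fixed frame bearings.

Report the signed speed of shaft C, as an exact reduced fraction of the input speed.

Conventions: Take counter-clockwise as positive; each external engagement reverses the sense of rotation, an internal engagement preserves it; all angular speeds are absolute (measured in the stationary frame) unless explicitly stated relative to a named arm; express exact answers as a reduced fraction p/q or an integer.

2-mesh fixed-axis compound train (all bearings frame-fixed)
mesh 1 [48T→49T]: |ω|/ω_in = 1×48/49 = 48/49, sense flips to −
mesh 2 [49T→68T]: |ω|/ω_in = (48/49)×49/68 = 12/17, sense flips to +
signed output speed (× input speed) = 12/17

12/17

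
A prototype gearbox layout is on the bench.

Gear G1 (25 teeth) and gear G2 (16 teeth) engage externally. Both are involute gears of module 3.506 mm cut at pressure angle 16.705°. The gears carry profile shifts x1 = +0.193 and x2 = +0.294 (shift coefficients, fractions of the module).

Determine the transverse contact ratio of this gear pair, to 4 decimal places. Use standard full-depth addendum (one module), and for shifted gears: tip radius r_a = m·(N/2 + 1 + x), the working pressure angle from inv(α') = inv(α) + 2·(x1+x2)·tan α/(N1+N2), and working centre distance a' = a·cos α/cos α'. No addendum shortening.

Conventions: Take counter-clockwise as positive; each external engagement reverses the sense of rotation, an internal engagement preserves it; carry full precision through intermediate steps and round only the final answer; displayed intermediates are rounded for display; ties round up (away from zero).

single-mesh involute tooth geometry (25T engaging 16T at module 3.506)
base radii: r_b1 = 41.975472, r_b2 = 26.864302
tip radii: r_a1 = 48.007658, r_a2 = 32.584764
inv(α') = inv(16.705°) + 2·(+0.193+0.294)·tan α/(25+16) = 0.01568168  ⇒  α' = 20.33022°
a' = a·cos α / cos α' = 71.8730·cos 16.705°/cos 20.33022° = 73.412974
action lengths: √(r_a1²−r_b1²) = 23.297961, √(r_a2²−r_b2²) = 18.441153
base pitch p_b = π·m·cos α = 10.549587
CR = (23.297961 + 18.441153 − 73.412974·sin 20.33022°)/10.549587 = 1.538755
contact ratio ≈ 1.5388

1.5388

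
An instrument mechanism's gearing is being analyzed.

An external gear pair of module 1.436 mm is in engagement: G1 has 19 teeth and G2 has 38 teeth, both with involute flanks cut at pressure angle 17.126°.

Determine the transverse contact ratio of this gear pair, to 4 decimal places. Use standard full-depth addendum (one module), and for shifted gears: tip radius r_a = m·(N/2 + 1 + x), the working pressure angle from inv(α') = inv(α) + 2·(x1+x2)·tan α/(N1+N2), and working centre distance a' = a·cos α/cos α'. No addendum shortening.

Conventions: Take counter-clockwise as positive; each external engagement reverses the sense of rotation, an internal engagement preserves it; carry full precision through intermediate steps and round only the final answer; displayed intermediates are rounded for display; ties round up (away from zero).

class = single-mesh tooth geometry [involute pair 19T × 38T, m = 1.436]
base radii: r_b1 = 13.037107, r_b2 = 26.074213
tip radii: r_a1 = 15.078000, r_a2 = 28.720000
no profile shift: α' = α, a' = a
action lengths: √(r_a1²−r_b1²) = 7.574954, √(r_a2²−r_b2²) = 12.040506
base pitch p_b = π·m·cos α = 4.311292
CR = (7.574954 + 12.040506 − 40.926000·sin 17.12600°)/4.311292 = 1.754420
contact ratio ≈ 1.7544

1.7544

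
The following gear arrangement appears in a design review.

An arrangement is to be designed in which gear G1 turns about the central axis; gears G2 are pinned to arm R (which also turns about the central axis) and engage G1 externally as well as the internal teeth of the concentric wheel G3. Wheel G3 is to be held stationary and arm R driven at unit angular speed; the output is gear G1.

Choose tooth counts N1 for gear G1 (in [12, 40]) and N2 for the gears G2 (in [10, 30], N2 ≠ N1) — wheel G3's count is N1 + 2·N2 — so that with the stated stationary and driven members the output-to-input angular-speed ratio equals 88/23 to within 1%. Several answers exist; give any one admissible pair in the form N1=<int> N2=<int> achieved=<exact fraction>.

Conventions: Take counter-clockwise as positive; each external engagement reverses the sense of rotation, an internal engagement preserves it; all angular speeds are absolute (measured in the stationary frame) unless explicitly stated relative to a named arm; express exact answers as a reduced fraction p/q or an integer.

design class (target 88/23): planetary set
Willis with ω_ring = 0: ω_sun/ω_arm = (N1+N3)/N1; set equal to 88/23  ⇒  N3/N1 = 88/23 − 1 = 65/23
N3 = N1 + 2·N2  ⇒  N2/N1 = (N3/N1 − 1)/2 = (65/23 − 1)/2 = 21/23
smallest multiple with N1 ≥ 12 and N2 ≥ 10: k = 1  ⇒  N1 = 1·23 = 23, N2 = 1·21 = 21 (N1 ≤ 40, N2 ≤ 30, N2 ≠ N1 ✓), N3 = 23 + 2·21 = 65
check: (N1+N3)/N1 with N1 = 23, N3 = 65 gives 88/23; |achieved − target| = 0 ≤ 22/575 ✓

N1=23 N2=21 achieved=88/23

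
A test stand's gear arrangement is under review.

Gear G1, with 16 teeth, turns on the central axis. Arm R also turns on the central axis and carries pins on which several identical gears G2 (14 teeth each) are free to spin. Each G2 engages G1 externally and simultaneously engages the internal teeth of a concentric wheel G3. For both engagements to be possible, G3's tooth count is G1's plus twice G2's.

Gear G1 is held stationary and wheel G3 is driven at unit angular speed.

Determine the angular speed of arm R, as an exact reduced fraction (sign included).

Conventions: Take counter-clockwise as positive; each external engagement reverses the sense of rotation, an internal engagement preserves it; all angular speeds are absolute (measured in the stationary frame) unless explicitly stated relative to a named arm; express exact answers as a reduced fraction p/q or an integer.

11/15

planetary set (16T centre, 14T on arm, 44T internal) — Willis relation
ring teeth: 16 + 2·14 = 44
16(ω_sun−ω_arm) = −44(ω_ring−ω_arm),  ω_sun = 0, ω_ring = 1
16(0−ω_arm) = −44(1−ω_arm)  ⇒  60·ω_arm = 44  ⇒  ω_arm = 11/15
exact speed ratio = 11/15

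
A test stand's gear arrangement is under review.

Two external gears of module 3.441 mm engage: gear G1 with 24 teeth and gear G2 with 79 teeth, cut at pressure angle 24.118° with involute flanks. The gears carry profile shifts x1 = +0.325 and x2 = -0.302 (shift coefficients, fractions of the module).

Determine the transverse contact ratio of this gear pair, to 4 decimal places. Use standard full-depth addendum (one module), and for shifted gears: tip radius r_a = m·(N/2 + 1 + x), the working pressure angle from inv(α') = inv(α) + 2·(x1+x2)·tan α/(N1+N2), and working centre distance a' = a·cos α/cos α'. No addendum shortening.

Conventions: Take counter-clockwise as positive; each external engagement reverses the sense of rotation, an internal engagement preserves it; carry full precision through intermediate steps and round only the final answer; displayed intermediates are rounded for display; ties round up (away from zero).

class = single-mesh tooth geometry [involute pair 24T × 79T, m = 3.441]
base radii: r_b1 = 37.687450, r_b2 = 124.054523
tip radii: r_a1 = 45.851325, r_a2 = 138.321318
inv(α') = inv(24.118°) + 2·(+0.325-0.302)·tan α/(24+79) = 0.02696013  ⇒  α' = 24.17500°
a' = a·cos α / cos α' = 177.2115·cos 24.118°/cos 24.17500° = 177.290555
action lengths: √(r_a1²−r_b1²) = 26.115132, √(r_a2²−r_b2²) = 61.182206
base pitch p_b = π·m·cos α = 9.866551
CR = (26.115132 + 61.182206 − 177.290555·sin 24.17500°)/9.866551 = 1.489113
contact ratio ≈ 1.4891

1.4891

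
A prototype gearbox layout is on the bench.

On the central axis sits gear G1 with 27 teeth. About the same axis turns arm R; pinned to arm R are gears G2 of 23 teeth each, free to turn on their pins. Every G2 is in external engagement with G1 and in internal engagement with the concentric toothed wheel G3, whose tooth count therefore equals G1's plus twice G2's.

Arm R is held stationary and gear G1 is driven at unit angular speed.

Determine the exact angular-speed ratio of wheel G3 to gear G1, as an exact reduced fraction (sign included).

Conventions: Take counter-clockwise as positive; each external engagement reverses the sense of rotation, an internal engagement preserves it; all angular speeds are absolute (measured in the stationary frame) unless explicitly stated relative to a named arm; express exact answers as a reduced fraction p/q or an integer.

-27/73

recognized (axles ride arm R): planetary set, 27/23/73 teeth
ring teeth: 27 + 2·23 = 73
27(ω_sun−ω_arm) = −73(ω_ring−ω_arm),  ω_arm = 0, ω_sun = 1
ω_ring = 0 − (27/73)(1−0) = -27/73
ω_out/ω_in = -27/73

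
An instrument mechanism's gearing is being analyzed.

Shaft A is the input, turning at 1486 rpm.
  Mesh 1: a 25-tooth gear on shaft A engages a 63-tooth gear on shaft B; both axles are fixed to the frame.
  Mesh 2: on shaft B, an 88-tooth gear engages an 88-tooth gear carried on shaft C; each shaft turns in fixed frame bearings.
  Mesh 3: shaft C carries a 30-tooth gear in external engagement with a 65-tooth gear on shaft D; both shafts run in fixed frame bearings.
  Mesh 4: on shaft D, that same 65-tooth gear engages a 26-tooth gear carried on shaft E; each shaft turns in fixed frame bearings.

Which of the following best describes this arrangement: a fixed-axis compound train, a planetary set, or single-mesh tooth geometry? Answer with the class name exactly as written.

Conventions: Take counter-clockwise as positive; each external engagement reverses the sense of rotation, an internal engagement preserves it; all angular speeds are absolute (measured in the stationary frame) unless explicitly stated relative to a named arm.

topology: fixed-axis compound train — 4 meshes, A→E
classification: fixed-axis compound train

fixed-axis compound train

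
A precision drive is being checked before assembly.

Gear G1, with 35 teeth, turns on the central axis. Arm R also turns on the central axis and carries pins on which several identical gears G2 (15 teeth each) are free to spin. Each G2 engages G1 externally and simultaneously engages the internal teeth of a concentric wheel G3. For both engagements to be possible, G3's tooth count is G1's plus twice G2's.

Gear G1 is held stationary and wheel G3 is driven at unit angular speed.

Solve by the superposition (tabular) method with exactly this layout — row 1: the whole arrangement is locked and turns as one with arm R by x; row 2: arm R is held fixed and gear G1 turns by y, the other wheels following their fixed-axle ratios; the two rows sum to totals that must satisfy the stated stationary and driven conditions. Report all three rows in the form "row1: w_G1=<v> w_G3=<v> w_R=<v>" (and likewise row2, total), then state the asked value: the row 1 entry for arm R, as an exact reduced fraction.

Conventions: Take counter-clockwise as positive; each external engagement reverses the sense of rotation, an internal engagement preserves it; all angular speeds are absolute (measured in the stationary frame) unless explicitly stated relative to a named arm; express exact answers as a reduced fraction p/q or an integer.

topology: planetary set — G1 35T / G2 15T / G3 65T, arm = carrier (Willis)
row 1 — lock + rotate with arm: ω_sun = ω_ring = ω_arm = x
row 2: sun turns y, ring = −(35/65)·y, arm 0
boundary: total ω_sun = x + y = 0 and total ω_ring = x − (35/65)·y = 1  ⇒  y = -13/20, x = 13/20
row 2 ring = −(35/65)·(-13/20) = 7/20
totals (row 1 + row 2): sun 13/20 + (-13/20) = 0, ring 13/20 + 7/20 = 1, arm 13/20 + 0 = 13/20
asked cell (row1, arm) = 13/20

row1: w_G1=13/20 w_G3=13/20 w_R=13/20
row2: w_G1=-13/20 w_G3=7/20 w_R=0
total: w_G1=0 w_G3=1 w_R=13/20
asked value: 13/20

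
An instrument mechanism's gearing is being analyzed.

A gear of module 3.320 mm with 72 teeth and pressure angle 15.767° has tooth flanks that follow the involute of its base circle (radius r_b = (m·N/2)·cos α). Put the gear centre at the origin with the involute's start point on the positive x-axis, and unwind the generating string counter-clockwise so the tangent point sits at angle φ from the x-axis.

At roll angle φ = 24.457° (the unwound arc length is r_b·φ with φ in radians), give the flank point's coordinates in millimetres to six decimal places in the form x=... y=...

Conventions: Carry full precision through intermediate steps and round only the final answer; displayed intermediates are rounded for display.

x=125.029405 y=2.928002

single-mesh involute tooth geometry (72T wheel at module 3.320)
pitch radius r_p = m·N/2 = 3.320·72/2 = 119.520000
base radius r_b = r_p·cos α = 119.520000·cos 15.767° = 115.023019
roll angle φ = 24.457° = 0.42685518 rad
x = r_b·(cos φ + φ·sin φ) = 125.029405
y = r_b·(sin φ − φ·cos φ) = 2.928002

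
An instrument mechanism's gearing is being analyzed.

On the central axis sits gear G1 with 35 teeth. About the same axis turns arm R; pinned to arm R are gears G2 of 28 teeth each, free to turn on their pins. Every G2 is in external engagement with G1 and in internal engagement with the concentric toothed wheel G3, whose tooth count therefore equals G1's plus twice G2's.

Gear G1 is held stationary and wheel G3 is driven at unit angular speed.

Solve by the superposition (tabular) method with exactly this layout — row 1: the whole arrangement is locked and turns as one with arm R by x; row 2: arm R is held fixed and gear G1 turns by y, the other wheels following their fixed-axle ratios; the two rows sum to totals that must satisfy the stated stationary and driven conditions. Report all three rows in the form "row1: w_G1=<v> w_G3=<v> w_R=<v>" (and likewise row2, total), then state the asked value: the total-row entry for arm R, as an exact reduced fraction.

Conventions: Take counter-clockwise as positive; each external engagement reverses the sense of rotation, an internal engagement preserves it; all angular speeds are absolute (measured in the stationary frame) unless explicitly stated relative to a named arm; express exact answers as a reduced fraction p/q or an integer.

row1: w_G1=13/18 w_G3=13/18 w_R=13/18
row2: w_G1=-13/18 w_G3=5/18 w_R=0
total: w_G1=0 w_G3=1 w_R=13/18
asked value: 13/18

planetary set (35T centre, 28T on arm, 91T internal) — Willis relation
row 1 — lock + rotate with arm: ω_sun = ω_ring = ω_arm = x
row 2: sun turns y, ring = −(35/91)·y, arm 0
boundary: total ω_sun = x + y = 0 and total ω_ring = x − (35/91)·y = 1  ⇒  y = -13/18, x = 13/18
row 2 ring = −(35/91)·(-13/18) = 5/18
totals (row 1 + row 2): sun 13/18 + (-13/18) = 0, ring 13/18 + 5/18 = 1, arm 13/18 + 0 = 13/18
asked cell (total, arm) = 13/18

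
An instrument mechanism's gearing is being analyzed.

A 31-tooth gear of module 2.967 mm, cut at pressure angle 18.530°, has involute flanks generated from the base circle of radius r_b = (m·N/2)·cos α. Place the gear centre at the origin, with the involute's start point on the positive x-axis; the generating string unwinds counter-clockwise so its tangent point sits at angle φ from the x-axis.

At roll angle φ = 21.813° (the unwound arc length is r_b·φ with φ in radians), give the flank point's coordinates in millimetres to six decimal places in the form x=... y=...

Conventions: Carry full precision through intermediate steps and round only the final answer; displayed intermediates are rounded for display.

recognized (one wheel, involute flank): single-mesh tooth geometry, m = 2.967, N = 31
pitch radius r_p = m·N/2 = 2.967·31/2 = 45.988500
base radius r_b = r_p·cos α = 45.988500·cos 18.530° = 43.604336
roll angle φ = 21.813° = 0.38070867 rad
x = r_b·(cos φ + φ·sin φ) = 46.650740
y = r_b·(sin φ − φ·cos φ) = 0.790458

x=46.650740 y=0.790458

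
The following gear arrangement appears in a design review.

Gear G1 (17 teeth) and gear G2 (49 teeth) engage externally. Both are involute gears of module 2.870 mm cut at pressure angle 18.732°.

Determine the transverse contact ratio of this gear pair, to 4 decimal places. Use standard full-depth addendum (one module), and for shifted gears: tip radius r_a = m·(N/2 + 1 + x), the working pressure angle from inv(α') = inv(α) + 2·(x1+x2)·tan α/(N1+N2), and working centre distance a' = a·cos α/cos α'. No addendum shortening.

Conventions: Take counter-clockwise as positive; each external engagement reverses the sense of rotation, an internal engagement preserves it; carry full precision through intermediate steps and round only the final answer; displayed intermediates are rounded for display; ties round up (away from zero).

topology: single-mesh involute geometry — m = 2.870, 17T/49T pair
base radii: r_b1 = 23.102823, r_b2 = 66.590489
tip radii: r_a1 = 27.265000, r_a2 = 73.185000
no profile shift: α' = α, a' = a
action lengths: √(r_a1²−r_b1²) = 14.478943, √(r_a2²−r_b2²) = 30.360352
base pitch p_b = π·m·cos α = 8.538783
CR = (14.478943 + 30.360352 − 94.710000·sin 18.73200°)/8.538783 = 1.689227
contact ratio ≈ 1.6892

1.6892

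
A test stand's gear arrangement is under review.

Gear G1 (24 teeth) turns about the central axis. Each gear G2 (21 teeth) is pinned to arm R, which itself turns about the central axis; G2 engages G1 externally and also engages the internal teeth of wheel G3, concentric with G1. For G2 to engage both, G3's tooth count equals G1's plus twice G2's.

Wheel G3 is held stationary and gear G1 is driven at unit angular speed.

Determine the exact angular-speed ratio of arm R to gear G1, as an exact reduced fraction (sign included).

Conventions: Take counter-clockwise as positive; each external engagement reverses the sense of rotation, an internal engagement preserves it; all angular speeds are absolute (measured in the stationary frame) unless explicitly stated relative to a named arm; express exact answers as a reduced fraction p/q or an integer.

4/15

class = planetary set [G3 = 24+2·21 = 66; Willis about the carrier]
ring teeth: 24 + 2·21 = 66
24(ω_sun−ω_arm) = −66(ω_ring−ω_arm),  ω_ring = 0, ω_sun = 1
24(1−ω_arm) = −66(0−ω_arm)  ⇒  90·ω_arm = 24  ⇒  ω_arm = 4/15
ω_out/ω_in = 4/15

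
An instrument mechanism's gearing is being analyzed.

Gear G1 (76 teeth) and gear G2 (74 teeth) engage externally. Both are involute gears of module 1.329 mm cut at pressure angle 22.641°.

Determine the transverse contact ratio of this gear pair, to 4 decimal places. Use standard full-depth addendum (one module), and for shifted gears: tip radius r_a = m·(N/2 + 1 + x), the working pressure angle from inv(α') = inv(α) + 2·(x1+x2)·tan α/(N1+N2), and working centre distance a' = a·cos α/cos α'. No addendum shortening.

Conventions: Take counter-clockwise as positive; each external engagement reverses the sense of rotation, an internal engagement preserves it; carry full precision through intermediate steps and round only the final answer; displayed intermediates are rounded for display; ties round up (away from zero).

single-mesh involute tooth geometry (76T engaging 74T at module 1.329)
base radii: r_b1 = 46.610063, r_b2 = 45.383482
tip radii: r_a1 = 51.831000, r_a2 = 50.502000
no profile shift: α' = α, a' = a
action lengths: √(r_a1²−r_b1²) = 22.670567, √(r_a2²−r_b2²) = 22.153816
base pitch p_b = π·m·cos α = 3.853417
CR = (22.670567 + 22.153816 − 99.675000·sin 22.64100°)/3.853417 = 1.674853
contact ratio ≈ 1.6749

1.6749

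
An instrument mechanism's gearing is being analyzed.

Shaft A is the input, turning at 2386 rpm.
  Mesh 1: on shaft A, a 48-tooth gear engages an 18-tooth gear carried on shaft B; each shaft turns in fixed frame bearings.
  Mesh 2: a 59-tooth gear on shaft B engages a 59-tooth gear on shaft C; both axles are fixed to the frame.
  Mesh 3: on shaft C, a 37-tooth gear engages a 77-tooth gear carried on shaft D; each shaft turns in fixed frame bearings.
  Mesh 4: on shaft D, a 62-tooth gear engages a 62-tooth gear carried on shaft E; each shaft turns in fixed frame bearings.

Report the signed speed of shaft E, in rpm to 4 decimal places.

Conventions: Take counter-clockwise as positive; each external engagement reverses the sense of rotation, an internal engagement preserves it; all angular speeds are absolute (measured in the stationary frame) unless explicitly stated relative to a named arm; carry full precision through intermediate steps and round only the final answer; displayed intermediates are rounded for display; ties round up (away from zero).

+3057.3853 rpm

class = fixed-axis compound train [4 meshes; 4 ratios multiply, 4 sense flips]
mesh 1 [48T→18T]: ω = 2386.0000×48/18 = 6362.6667 rpm, sense flips to −
mesh 2 [59T→59T]: ω = 6362.6667×59/59 = 6362.6667 rpm, sense flips to +
mesh 3 [37T→77T]: ω = 6362.6667×37/77 = 3057.3853 rpm, sense flips to −
mesh 4 [62T→62T]: ω = 3057.3853×62/62 = 3057.3853 rpm, sense flips to +
signed output speed = +3057.3853 rpm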